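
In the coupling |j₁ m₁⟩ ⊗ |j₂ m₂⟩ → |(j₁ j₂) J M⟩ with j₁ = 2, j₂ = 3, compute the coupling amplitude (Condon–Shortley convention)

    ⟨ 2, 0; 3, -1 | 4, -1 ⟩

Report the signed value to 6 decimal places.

√[9·1!3!5!/10! · 2!2!2!4!3!5!] = √(1728/7)
  +(−1)^0/∏(0,1,2,2,1,3)! = 1/24  (running 1/24)
  +(−1)^1/∏(1,0,1,1,2,4)! = -1/48  (running 1/48)
⟨..|..⟩ = √(1728/7)·(1/48) = +0.327327

+√(3/28) = +0.327327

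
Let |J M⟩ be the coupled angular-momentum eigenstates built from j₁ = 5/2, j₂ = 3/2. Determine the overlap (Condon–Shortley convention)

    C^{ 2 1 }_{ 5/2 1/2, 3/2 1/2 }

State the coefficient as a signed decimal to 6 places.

√[5·2!3!1!/7! · 3!2!2!1!3!1!] = √(12/7)
  +(−1)^1/∏(1,1,1,1,2,0)! = -1/2  (running -1/2)
  +(−1)^2/∏(2,0,0,0,3,1)! = 1/12  (running -5/12)
⟨..|..⟩ = √(12/7)·(-5/12) = -0.545545

-0.545545  (= −√(25/84))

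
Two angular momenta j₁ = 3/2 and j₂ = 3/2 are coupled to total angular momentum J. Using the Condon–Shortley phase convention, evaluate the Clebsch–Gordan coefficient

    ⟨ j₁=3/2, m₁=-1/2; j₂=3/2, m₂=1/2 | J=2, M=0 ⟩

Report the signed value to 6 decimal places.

√[5·1!2!2!/6! · 1!2!2!1!2!2!] = √(4/9)
  +(−1)^0/∏(0,1,2,2,0,0)! = 1/4  (running 1/4)
  +(−1)^1/∏(1,0,1,1,1,1)! = -1  (running -3/4)
⟨..|..⟩ = √(4/9)·(-3/4) = -0.500000

−√(1/4) ≈ -0.500000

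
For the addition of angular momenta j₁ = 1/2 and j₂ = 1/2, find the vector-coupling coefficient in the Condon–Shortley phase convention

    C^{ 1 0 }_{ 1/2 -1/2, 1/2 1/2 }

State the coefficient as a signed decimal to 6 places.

+0.707107

√[3·0!1!1!/3! · 0!1!1!0!1!1!] = √(1/2)
  +(−1)^0/∏(0,0,1,1,0,0)! = 1  (running 1)
⟨..|..⟩ = √(1/2)·(1) = +0.707107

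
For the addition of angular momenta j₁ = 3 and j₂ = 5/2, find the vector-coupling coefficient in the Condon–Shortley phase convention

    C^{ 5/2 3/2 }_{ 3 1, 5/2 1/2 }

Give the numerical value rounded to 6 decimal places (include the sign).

√[6·3!3!2!/9! · 4!2!3!2!4!1!] = √(576/35)
  +(−1)^1/∏(1,2,1,2,2,0)! = -1/8  (running -1/8)
  +(−1)^2/∏(2,1,0,1,3,1)! = 1/12  (running -1/24)
⟨..|..⟩ = √(576/35)·(-1/24) = -0.169031

-0.169031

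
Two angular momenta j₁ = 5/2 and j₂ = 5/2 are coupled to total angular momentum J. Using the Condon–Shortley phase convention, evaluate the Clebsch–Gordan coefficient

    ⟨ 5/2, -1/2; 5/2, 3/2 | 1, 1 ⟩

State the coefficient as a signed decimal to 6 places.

j₁+j₂−J=4  J+j₁−j₂=1  J−j₁+j₂=1  j₁+j₂+J+1=7
(j₁±m₁, j₂±m₂, J±M) = (2,3,4,1,2,0)
P² = 288/35
sum k=3..3:
  [3] −1/6 = -1/6
S = -1/6
C² = P²·S² = 8/35 ; C = -0.478091

−√(8/35) ≈ -0.478091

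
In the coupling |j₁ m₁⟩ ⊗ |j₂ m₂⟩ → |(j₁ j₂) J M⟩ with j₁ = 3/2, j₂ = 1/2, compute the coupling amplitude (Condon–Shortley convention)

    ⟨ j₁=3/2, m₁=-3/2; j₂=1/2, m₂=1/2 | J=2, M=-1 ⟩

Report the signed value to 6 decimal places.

j₁+j₂−J=0  J+j₁−j₂=3  J−j₁+j₂=1  j₁+j₂+J+1=5
(j₁±m₁, j₂±m₂, J±M) = (0,3,1,0,1,3)
P² = 9
sum k=0..0:
  [0] +1/6 = 1/6
S = 1/6
C² = P²·S² = 1/4 ; C = +0.500000

+0.500000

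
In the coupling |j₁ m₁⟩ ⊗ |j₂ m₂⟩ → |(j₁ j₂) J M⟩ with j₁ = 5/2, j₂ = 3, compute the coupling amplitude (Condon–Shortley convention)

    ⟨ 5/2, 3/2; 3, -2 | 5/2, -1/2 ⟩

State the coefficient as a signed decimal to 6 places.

j₁+j₂−J=3  J+j₁−j₂=2  J−j₁+j₂=3  j₁+j₂+J+1=9
(j₁±m₁, j₂±m₂, J±M) = (4,1,1,5,2,3)
P² = 288/7
sum k=0..1:
  [0] +1/12 = 1/12
  [1] −1/24 = -1/24
S = 1/24
C² = P²·S² = 1/14 ; C = +0.267261

+0.267261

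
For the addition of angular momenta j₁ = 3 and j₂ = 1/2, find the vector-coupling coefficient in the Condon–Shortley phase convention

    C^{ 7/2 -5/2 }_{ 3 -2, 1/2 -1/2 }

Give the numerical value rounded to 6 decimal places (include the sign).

triangle: 0!·6!·1!/8! = 720/40320
(j±m)!: 1!·5!·0!·1!·1!·6! = 86400
prefactor² = (2J+1)·Δ·N² = 86400/7
  k=0: +1/(0!·0!·5!·0!·1!·1!) = 1/120
Σ = 1/120  ⇒  CG² = 86400/7·1/120² = 6/7
CG = +√(6/7) = +0.925820

+√(6/7) ≈ +0.925820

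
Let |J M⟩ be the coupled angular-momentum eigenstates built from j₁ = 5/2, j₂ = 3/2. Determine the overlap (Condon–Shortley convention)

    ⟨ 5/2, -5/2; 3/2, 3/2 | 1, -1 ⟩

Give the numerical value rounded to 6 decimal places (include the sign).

-0.707107  (= −√(1/2))

triangle: 3!×2!×0!/6! = 12/720
(j±m)!: 0!×5!×3!×0!×0!×2! = 1440
prefactor² = (2J+1)×Δ×N² = 72
  k=3: −1/(3!×0!×2!×0!×0!×0!) = -1/12
Σ = -1/12  ⇒  CG² = 72×(-1/12)² = 1/2
CG = −√(1/2) = -0.707107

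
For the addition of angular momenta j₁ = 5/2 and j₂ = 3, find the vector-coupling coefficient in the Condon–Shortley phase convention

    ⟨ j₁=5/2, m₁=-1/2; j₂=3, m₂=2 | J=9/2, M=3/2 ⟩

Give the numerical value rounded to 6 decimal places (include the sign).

j₁+j₂−J=1  J+j₁−j₂=4  J−j₁+j₂=5  j₁+j₂+J+1=11
(j₁±m₁, j₂±m₂, J±M) = (2,3,5,1,6,3)
P² = 345600/77
sum k=0..1:
  [0] +1/720 = 1/720
  [1] −1/96 = -1/96
S = -13/1440
C² = P²·S² = 169/462 ; C = -0.604815

-0.604815  (= −√(169/462))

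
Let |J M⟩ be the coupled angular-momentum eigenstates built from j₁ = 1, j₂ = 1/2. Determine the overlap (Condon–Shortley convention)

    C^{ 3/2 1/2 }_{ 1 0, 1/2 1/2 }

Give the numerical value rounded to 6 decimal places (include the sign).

+0.816497  (= +√(2/3))

triangle: 0!×2!×1!/4! = 2/24
(j±m)!: 1!×1!×1!×0!×2!×1! = 2
prefactor² = (2J+1)×Δ×N² = 2/3
  k=0: +1/(0!×0!×1!×1!×1!×0!) = 1
Σ = 1  ⇒  CG² = 2/3×1² = 2/3
CG = +√(2/3) = +0.816497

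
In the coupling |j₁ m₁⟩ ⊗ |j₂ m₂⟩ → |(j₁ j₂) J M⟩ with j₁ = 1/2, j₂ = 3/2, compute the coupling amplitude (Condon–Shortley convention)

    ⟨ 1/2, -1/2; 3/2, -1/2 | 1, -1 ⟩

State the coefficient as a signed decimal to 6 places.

-0.500000  (= −√(1/4))

triangle: 1!*0!*2!/4! = 2/24
(j±m)!: 0!*1!*1!*2!*0!*2! = 4
prefactor² = (2J+1)*Δ*N² = 1
  k=1: −1/(1!*0!*0!*0!*0!*2!) = -1/2
Σ = -1/2  ⇒  CG² = 1*(-1/2)² = 1/4
CG = −√(1/4) = -0.500000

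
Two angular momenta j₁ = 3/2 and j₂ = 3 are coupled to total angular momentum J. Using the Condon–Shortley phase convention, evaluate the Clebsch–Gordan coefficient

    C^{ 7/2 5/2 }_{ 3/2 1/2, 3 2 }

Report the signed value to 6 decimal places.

√[8·1!2!5!/9! · 2!1!5!1!6!1!] = √(6400/7)
  +(−1)^0/∏(0,1,1,5,1,0)! = 1/120  (running 1/120)
  +(−1)^1/∏(1,0,0,4,2,1)! = -1/48  (running -1/80)
⟨..|..⟩ = √(6400/7)·(-1/80) = -0.377964

−√(1/7) = -0.377964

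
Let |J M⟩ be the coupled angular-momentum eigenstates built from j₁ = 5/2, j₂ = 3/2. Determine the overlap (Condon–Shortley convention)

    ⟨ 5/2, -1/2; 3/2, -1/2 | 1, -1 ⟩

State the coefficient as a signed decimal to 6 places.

−√(3/20) = -0.387298

√[3·3!2!0!/6! · 2!3!1!2!0!2!] = √(12/5)
  +(−1)^1/∏(1,2,2,0,0,0)! = -1/4  (running -1/4)
⟨..|..⟩ = √(12/5)·(-1/4) = -0.387298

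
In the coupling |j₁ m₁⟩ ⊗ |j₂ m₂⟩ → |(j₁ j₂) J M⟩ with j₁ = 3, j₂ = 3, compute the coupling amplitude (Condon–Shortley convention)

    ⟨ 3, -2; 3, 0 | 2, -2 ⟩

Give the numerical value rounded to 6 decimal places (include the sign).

−√(5/21) = -0.487950

√[5·4!2!2!/9! · 1!5!3!3!0!4!] = √(960/7)
  +(−1)^3/∏(3,1,2,0,0,2)! = -1/24  (running -1/24)
⟨..|..⟩ = √(960/7)·(-1/24) = -0.487950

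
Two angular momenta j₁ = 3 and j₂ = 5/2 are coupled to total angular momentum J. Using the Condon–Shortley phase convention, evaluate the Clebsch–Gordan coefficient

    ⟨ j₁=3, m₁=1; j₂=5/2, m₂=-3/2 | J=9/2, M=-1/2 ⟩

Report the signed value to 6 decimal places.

+√(35/99) = +0.594588

j₁+j₂−J=1  J+j₁−j₂=5  J−j₁+j₂=4  j₁+j₂+J+1=11
(j₁±m₁, j₂±m₂, J±M) = (4,2,1,4,4,5)
P² = 184320/77
sum k=0..1:
  [0] +1/72 = 1/72
  [1] −1/576 = -1/576
S = 7/576
C² = P²·S² = 35/99 ; C = +0.594588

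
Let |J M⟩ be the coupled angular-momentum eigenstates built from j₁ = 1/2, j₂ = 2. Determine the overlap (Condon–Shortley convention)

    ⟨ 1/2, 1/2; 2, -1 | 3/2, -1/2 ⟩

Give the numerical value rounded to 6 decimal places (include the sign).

+0.774597  (= +√(3/5))

j₁+j₂−J=1  J+j₁−j₂=0  J−j₁+j₂=3  j₁+j₂+J+1=5
(j₁±m₁, j₂±m₂, J±M) = (1,0,1,3,1,2)
P² = 12/5
sum k=0..0:
  [0] +1/2 = 1/2
S = 1/2
C² = P²·S² = 3/5 ; C = +0.774597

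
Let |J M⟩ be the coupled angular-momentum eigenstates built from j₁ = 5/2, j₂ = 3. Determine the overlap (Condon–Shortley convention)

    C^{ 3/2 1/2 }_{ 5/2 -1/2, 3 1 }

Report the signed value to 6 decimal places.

triangle: 4!*1!*2!/8! = 48/40320
(j±m)!: 2!*3!*4!*2!*2!*1! = 1152
prefactor² = (2J+1)*Δ*N² = 192/35
  k=2: +1/(2!*2!*1!*2!*0!*0!) = 1/8
  k=3: −1/(3!*1!*0!*1!*1!*1!) = -1/6
Σ = -1/24  ⇒  CG² = 192/35*(-1/24)² = 1/105
CG = −√(1/105) = -0.097590

-0.097590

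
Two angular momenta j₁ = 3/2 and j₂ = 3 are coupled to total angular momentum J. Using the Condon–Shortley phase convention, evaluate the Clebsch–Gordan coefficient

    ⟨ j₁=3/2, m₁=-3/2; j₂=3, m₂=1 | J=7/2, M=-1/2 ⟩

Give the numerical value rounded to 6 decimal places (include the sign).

−√(8/21) ≈ -0.617213

j₁+j₂−J=1  J+j₁−j₂=2  J−j₁+j₂=5  j₁+j₂+J+1=9
(j₁±m₁, j₂±m₂, J±M) = (0,3,4,2,3,4)
P² = 1536/7
sum k=1..1:
  [1] −1/24 = -1/24
S = -1/24
C² = P²·S² = 8/21 ; C = -0.617213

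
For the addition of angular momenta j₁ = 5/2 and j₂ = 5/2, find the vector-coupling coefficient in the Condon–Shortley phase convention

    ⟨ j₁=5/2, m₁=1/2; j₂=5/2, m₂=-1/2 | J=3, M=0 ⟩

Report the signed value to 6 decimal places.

-0.298142  (= −√(4/45))

triangle: 2!×3!×3!/9! = 72/362880
(j±m)!: 3!×2!×2!×3!×3!×3! = 5184
prefactor² = (2J+1)×Δ×N² = 36/5
  k=0: +1/(0!×2!×2!×2!×1!×1!) = 1/8
  k=1: −1/(1!×1!×1!×1!×2!×2!) = -1/4
  k=2: +1/(2!×0!×0!×0!×3!×3!) = 1/72
Σ = -1/9  ⇒  CG² = 36/5×(-1/9)² = 4/45
CG = −√(4/45) = -0.298142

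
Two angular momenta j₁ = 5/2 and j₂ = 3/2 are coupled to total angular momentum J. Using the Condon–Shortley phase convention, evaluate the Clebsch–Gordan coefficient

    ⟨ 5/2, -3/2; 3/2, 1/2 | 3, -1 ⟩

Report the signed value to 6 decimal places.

−√(49/120) ≈ -0.639010

triangle: 1!·4!·2!/8! = 48/40320
(j±m)!: 1!·4!·2!·1!·2!·4! = 2304
prefactor² = (2J+1)·Δ·N² = 96/5
  k=0: +1/(0!·1!·4!·2!·0!·0!) = 1/48
  k=1: −1/(1!·0!·3!·1!·1!·1!) = -1/6
Σ = -7/48  ⇒  CG² = 96/5·(-7/48)² = 49/120
CG = −√(49/120) = -0.639010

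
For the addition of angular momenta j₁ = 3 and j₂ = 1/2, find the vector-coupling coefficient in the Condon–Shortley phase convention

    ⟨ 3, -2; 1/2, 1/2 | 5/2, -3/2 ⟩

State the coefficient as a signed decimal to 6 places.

−√(5/7) = -0.845154

√[6·1!5!0!/7! · 1!5!1!0!1!4!] = √(2880/7)
  +(−1)^1/∏(1,0,4,0,1,0)! = -1/24  (running -1/24)
⟨..|..⟩ = √(2880/7)·(-1/24) = -0.845154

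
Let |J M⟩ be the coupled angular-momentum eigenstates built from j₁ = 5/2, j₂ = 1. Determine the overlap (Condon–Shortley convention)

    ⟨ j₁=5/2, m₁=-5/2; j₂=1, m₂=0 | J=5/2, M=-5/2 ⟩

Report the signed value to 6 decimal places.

−√(5/7) = -0.845154

triangle: 1!×4!×1!/7! = 24/5040
(j±m)!: 0!×5!×1!×1!×0!×5! = 14400
prefactor² = (2J+1)×Δ×N² = 2880/7
  k=1: −1/(1!×0!×4!×0!×0!×1!) = -1/24
Σ = -1/24  ⇒  CG² = 2880/7×(-1/24)² = 5/7
CG = −√(5/7) = -0.845154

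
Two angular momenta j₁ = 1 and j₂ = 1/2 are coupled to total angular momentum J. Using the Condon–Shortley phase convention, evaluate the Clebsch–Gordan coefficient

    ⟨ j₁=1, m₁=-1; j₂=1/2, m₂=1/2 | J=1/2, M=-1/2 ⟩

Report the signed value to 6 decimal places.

j₁+j₂−J=1  J+j₁−j₂=1  J−j₁+j₂=0  j₁+j₂+J+1=3
(j₁±m₁, j₂±m₂, J±M) = (0,2,1,0,0,1)
P² = 2/3
sum k=1..1:
  [1] −1/1 = -1
S = -1
C² = P²·S² = 2/3 ; C = -0.816497

-0.816497  (= −√(2/3))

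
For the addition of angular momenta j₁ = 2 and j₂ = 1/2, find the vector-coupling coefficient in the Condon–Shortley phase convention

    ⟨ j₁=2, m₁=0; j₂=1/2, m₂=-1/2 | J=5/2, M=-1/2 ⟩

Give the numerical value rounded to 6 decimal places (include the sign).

√[6·0!4!1!/6! · 2!2!0!1!2!3!] = √(48/5)
  +(−1)^0/∏(0,0,2,0,2,1)! = 1/4  (running 1/4)
⟨..|..⟩ = √(48/5)·(1/4) = +0.774597

+√(3/5) ≈ +0.774597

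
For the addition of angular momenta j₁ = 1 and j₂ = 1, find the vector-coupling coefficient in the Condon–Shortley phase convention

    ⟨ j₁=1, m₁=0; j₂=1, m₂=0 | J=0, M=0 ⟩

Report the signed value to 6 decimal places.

triangle: 2!·0!·0!/3! = 2/6
(j±m)!: 1!·1!·1!·1!·0!·0! = 1
prefactor² = (2J+1)·Δ·N² = 1/3
  k=1: −1/(1!·1!·0!·0!·0!·0!) = -1
Σ = -1  ⇒  CG² = 1/3·(-1)² = 1/3
CG = −√(1/3) = -0.577350

-0.577350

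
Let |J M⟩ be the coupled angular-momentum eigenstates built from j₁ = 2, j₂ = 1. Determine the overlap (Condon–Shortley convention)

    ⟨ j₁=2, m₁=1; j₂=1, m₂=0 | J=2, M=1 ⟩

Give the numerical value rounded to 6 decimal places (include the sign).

+√(1/6) ≈ +0.408248

√[5·1!3!1!/6! · 3!1!1!1!3!1!] = √(3/2)
  +(−1)^0/∏(0,1,1,1,2,0)! = 1/2  (running 1/2)
  +(−1)^1/∏(1,0,0,0,3,1)! = -1/6  (running 1/3)
⟨..|..⟩ = √(3/2)·(1/3) = +0.408248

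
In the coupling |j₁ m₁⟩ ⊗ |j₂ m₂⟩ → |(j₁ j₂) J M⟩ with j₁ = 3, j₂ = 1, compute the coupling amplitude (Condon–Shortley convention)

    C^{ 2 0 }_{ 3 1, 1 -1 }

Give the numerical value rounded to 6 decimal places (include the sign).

√[5·2!4!0!/7! · 4!2!0!2!2!2!] = √(128/7)
  +(−1)^0/∏(0,2,2,0,2,0)! = 1/8  (running 1/8)
⟨..|..⟩ = √(128/7)·(1/8) = +0.534522

+√(2/7) ≈ +0.534522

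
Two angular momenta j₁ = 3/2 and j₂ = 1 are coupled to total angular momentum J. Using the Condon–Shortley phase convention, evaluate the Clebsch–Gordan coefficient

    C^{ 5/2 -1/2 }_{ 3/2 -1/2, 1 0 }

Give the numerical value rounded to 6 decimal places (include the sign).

+0.774597

triangle: 0!*3!*2!/6! = 12/720
(j±m)!: 1!*2!*1!*1!*2!*3! = 24
prefactor² = (2J+1)*Δ*N² = 12/5
  k=0: +1/(0!*0!*2!*1!*1!*1!) = 1/2
Σ = 1/2  ⇒  CG² = 12/5*1/2² = 3/5
CG = +√(3/5) = +0.774597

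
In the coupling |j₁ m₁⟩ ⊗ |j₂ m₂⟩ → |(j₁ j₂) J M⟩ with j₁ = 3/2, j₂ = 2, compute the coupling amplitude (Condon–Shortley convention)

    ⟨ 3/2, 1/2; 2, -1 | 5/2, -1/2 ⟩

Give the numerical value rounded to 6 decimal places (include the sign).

j₁+j₂−J=1  J+j₁−j₂=2  J−j₁+j₂=3  j₁+j₂+J+1=7
(j₁±m₁, j₂±m₂, J±M) = (2,1,1,3,2,3)
P² = 72/35
sum k=0..1:
  [0] +1/2 = 1/2
  [1] −1/12 = -1/12
S = 5/12
C² = P²·S² = 5/14 ; C = +0.597614

+0.597614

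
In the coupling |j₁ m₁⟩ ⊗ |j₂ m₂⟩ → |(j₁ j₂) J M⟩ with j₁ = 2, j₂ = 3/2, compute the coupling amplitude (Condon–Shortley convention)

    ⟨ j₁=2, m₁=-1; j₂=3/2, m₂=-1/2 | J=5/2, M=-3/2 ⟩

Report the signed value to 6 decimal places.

√[6·1!3!2!/7! · 1!3!1!2!1!4!] = √(144/35)
  +(−1)^0/∏(0,1,3,1,0,1)! = 1/6  (running 1/6)
  +(−1)^1/∏(1,0,2,0,1,2)! = -1/4  (running -1/12)
⟨..|..⟩ = √(144/35)·(-1/12) = -0.169031

-0.169031  (= −√(1/35))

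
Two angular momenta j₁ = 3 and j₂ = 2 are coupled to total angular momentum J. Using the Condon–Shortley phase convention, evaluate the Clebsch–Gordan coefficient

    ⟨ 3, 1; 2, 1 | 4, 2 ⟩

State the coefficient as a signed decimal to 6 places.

triangle: 1!×5!×3!/10! = 720/3628800
(j±m)!: 4!×2!×3!×1!×6!×2! = 414720
prefactor² = (2J+1)×Δ×N² = 5184/7
  k=0: +1/(0!×1!×2!×3!×3!×0!) = 1/72
  k=1: −1/(1!×0!×1!×2!×4!×1!) = -1/48
Σ = -1/144  ⇒  CG² = 5184/7×(-1/144)² = 1/28
CG = −√(1/28) = -0.188982

−√(1/28) ≈ -0.188982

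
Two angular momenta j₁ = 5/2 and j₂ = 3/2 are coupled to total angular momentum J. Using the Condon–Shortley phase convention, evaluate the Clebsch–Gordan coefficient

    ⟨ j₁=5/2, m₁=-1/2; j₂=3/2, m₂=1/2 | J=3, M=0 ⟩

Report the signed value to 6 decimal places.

√[7·1!4!2!/8! · 2!3!2!1!3!3!] = √(36/5)
  +(−1)^0/∏(0,1,3,2,1,0)! = 1/12  (running 1/12)
  +(−1)^1/∏(1,0,2,1,2,1)! = -1/4  (running -1/6)
⟨..|..⟩ = √(36/5)·(-1/6) = -0.447214

−√(1/5) ≈ -0.447214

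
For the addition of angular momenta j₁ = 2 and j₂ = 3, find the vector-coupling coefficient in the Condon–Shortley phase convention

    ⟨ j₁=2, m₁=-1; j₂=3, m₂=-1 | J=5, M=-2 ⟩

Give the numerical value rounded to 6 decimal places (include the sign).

triangle: 0!×4!×6!/11! = 17280/39916800
(j±m)!: 1!×3!×2!×4!×3!×7! = 8709120
prefactor² = (2J+1)×Δ×N² = 41472
  k=0: +1/(0!×0!×3!×2!×1!×4!) = 1/288
Σ = 1/288  ⇒  CG² = 41472×1/288² = 1/2
CG = +√(1/2) = +0.707107

+0.707107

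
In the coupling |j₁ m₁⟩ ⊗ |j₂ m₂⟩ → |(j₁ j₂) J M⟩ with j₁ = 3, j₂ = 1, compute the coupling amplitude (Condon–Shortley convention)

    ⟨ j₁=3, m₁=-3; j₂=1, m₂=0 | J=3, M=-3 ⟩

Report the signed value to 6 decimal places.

triangle: 1!·5!·1!/8! = 120/40320
(j±m)!: 0!·6!·1!·1!·0!·6! = 518400
prefactor² = (2J+1)·Δ·N² = 10800
  k=1: −1/(1!·0!·5!·0!·0!·1!) = -1/120
Σ = -1/120  ⇒  CG² = 10800·(-1/120)² = 3/4
CG = −√(3/4) = -0.866025

−√(3/4) ≈ -0.866025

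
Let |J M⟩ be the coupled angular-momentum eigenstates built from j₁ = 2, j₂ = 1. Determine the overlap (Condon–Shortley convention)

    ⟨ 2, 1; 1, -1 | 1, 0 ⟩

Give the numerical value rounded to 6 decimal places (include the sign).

+√(3/10) = +0.547723

√[3·2!2!0!/5! · 3!1!0!2!1!1!] = √(6/5)
  +(−1)^0/∏(0,2,1,0,1,0)! = 1/2  (running 1/2)
⟨..|..⟩ = √(6/5)·(1/2) = +0.547723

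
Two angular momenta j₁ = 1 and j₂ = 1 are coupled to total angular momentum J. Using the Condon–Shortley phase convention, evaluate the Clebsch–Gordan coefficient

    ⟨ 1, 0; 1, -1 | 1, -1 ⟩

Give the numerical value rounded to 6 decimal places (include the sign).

+0.707107  (= +√(1/2))

√[3·1!1!1!/4! · 1!1!0!2!0!2!] = √(1/2)
  +(−1)^0/∏(0,1,1,0,0,1)! = 1  (running 1)
⟨..|..⟩ = √(1/2)·(1) = +0.707107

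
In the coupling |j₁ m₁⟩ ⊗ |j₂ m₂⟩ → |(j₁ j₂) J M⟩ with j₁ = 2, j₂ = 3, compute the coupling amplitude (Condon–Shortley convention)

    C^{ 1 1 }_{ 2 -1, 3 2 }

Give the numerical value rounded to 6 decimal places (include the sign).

−√(2/7) = -0.534522

j₁+j₂−J=4  J+j₁−j₂=0  J−j₁+j₂=2  j₁+j₂+J+1=7
(j₁±m₁, j₂±m₂, J±M) = (1,3,5,1,2,0)
P² = 288/7
sum k=3..3:
  [3] −1/12 = -1/12
S = -1/12
C² = P²·S² = 2/7 ; C = -0.534522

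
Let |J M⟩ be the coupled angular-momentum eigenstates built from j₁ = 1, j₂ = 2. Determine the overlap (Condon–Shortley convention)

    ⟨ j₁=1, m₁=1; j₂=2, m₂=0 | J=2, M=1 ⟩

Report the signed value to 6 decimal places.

+√(1/2) ≈ +0.707107

j₁+j₂−J=1  J+j₁−j₂=1  J−j₁+j₂=3  j₁+j₂+J+1=6
(j₁±m₁, j₂±m₂, J±M) = (2,0,2,2,3,1)
P² = 2
sum k=0..0:
  [0] +1/2 = 1/2
S = 1/2
C² = P²·S² = 1/2 ; C = +0.707107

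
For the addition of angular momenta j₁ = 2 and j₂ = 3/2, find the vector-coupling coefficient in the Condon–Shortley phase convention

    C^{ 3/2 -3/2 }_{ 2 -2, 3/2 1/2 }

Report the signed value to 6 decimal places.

+0.632456

triangle: 2!*2!*1!/6! = 4/720
(j±m)!: 0!*4!*2!*1!*0!*3! = 288
prefactor² = (2J+1)*Δ*N² = 32/5
  k=2: +1/(2!*0!*2!*0!*0!*1!) = 1/4
Σ = 1/4  ⇒  CG² = 32/5*1/4² = 2/5
CG = +√(2/5) = +0.632456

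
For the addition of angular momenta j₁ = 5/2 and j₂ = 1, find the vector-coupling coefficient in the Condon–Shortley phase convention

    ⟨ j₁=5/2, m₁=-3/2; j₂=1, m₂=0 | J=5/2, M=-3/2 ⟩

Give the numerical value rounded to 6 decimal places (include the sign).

−√(9/35) = -0.507093

triangle: 1!×4!×1!/7! = 24/5040
(j±m)!: 1!×4!×1!×1!×1!×4! = 576
prefactor² = (2J+1)×Δ×N² = 576/35
  k=0: +1/(0!×1!×4!×1!×0!×0!) = 1/24
  k=1: −1/(1!×0!×3!×0!×1!×1!) = -1/6
Σ = -1/8  ⇒  CG² = 576/35×(-1/8)² = 9/35
CG = −√(9/35) = -0.507093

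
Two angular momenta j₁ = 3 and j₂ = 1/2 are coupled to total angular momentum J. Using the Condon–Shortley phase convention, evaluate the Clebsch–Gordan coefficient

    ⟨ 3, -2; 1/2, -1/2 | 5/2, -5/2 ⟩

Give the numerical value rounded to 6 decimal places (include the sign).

√[6·1!5!0!/7! · 1!5!0!1!0!5!] = √(14400/7)
  +(−1)^0/∏(0,1,5,0,0,0)! = 1/120  (running 1/120)
⟨..|..⟩ = √(14400/7)·(1/120) = +0.377964

+√(1/7) = +0.377964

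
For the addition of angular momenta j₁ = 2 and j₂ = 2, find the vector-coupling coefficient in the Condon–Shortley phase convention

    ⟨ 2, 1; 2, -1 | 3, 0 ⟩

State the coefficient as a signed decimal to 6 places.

+0.632456

triangle: 1!×3!×3!/8! = 36/40320
(j±m)!: 3!×1!×1!×3!×3!×3! = 1296
prefactor² = (2J+1)×Δ×N² = 81/10
  k=0: +1/(0!×1!×1!×1!×2!×2!) = 1/4
  k=1: −1/(1!×0!×0!×0!×3!×3!) = -1/36
Σ = 2/9  ⇒  CG² = 81/10×2/9² = 2/5
CG = +√(2/5) = +0.632456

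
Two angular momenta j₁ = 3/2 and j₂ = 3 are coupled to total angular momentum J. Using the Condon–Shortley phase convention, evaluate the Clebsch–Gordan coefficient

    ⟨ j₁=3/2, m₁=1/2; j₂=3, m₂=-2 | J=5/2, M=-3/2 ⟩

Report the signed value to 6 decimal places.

j₁+j₂−J=2  J+j₁−j₂=1  J−j₁+j₂=4  j₁+j₂+J+1=8
(j₁±m₁, j₂±m₂, J±M) = (2,1,1,5,1,4)
P² = 288/7
sum k=0..1:
  [0] +1/12 = 1/12
  [1] −1/24 = -1/24
S = 1/24
C² = P²·S² = 1/14 ; C = +0.267261

+0.267261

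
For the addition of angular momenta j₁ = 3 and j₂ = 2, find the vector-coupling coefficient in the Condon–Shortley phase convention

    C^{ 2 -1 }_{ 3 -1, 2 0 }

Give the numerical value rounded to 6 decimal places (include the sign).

+√(1/7) = +0.377964

j₁+j₂−J=3  J+j₁−j₂=3  J−j₁+j₂=1  j₁+j₂+J+1=8
(j₁±m₁, j₂±m₂, J±M) = (2,4,2,2,1,3)
P² = 36/7
sum k=1..2:
  [1] −1/12 = -1/12
  [2] +1/4 = 1/4
S = 1/6
C² = P²·S² = 1/7 ; C = +0.377964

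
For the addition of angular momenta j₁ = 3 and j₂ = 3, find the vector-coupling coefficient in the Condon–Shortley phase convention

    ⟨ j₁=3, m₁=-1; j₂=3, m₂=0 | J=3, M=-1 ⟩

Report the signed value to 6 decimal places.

j₁+j₂−J=3  J+j₁−j₂=3  J−j₁+j₂=3  j₁+j₂+J+1=10
(j₁±m₁, j₂±m₂, J±M) = (2,4,3,3,2,4)
P² = 864/25
sum k=1..3:
  [1] −1/24 = -1/24
  [2] +1/8 = 1/8
  [3] −1/72 = -1/72
S = 5/72
C² = P²·S² = 1/6 ; C = +0.408248

+√(1/6) ≈ +0.408248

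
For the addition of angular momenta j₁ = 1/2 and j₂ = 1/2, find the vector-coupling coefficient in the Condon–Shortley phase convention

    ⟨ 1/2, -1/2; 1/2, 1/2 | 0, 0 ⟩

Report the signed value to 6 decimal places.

-0.707107  (= −√(1/2))

√[1·1!0!0!/2! · 0!1!1!0!0!0!] = √(1/2)
  +(−1)^1/∏(1,0,0,0,0,0)! = -1  (running -1)
⟨..|..⟩ = √(1/2)·(-1) = -0.707107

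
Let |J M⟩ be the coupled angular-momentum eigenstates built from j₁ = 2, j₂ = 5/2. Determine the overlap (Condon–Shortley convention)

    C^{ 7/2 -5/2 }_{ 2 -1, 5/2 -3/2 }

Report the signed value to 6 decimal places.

triangle: 1!·3!·4!/9! = 144/362880
(j±m)!: 1!·3!·1!·4!·1!·6! = 103680
prefactor² = (2J+1)·Δ·N² = 2304/7
  k=0: +1/(0!·1!·3!·1!·0!·3!) = 1/36
  k=1: −1/(1!·0!·2!·0!·1!·4!) = -1/48
Σ = 1/144  ⇒  CG² = 2304/7·1/144² = 1/63
CG = +√(1/63) = +0.125988

+√(1/63) = +0.125988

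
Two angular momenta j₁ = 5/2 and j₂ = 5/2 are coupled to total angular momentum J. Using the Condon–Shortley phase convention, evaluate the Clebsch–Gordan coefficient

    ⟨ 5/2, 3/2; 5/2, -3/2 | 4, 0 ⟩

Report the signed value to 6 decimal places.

j₁+j₂−J=1  J+j₁−j₂=4  J−j₁+j₂=4  j₁+j₂+J+1=10
(j₁±m₁, j₂±m₂, J±M) = (4,1,1,4,4,4)
P² = 82944/175
sum k=0..1:
  [0] +1/36 = 1/36
  [1] −1/576 = -1/576
S = 5/192
C² = P²·S² = 9/28 ; C = +0.566947

+0.566947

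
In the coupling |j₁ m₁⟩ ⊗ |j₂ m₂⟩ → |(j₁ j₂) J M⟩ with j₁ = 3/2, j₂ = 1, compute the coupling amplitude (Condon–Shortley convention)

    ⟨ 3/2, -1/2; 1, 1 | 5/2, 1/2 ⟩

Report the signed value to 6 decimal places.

√[6·0!3!2!/6! · 1!2!2!0!3!2!] = √(24/5)
  +(−1)^0/∏(0,0,2,2,1,0)! = 1/4  (running 1/4)
⟨..|..⟩ = √(24/5)·(1/4) = +0.547723

+√(3/10) ≈ +0.547723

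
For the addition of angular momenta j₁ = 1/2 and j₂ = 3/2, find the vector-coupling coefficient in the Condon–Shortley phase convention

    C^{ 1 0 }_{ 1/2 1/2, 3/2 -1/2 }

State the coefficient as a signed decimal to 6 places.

triangle: 1!×0!×2!/4! = 2/24
(j±m)!: 1!×0!×1!×2!×1!×1! = 2
prefactor² = (2J+1)×Δ×N² = 1/2
  k=0: +1/(0!×1!×0!×1!×0!×1!) = 1
Σ = 1  ⇒  CG² = 1/2×1² = 1/2
CG = +√(1/2) = +0.707107

+0.707107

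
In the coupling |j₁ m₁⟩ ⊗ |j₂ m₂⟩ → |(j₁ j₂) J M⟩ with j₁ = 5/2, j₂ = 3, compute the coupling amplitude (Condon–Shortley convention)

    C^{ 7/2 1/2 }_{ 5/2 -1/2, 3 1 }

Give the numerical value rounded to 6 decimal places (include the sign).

√[8·2!3!4!/10! · 2!3!4!2!4!3!] = √(9216/175)
  +(−1)^0/∏(0,2,3,4,0,0)! = 1/288  (running 1/288)
  +(−1)^1/∏(1,1,2,3,1,1)! = -1/12  (running -23/288)
  +(−1)^2/∏(2,0,1,2,2,2)! = 1/16  (running -5/288)
⟨..|..⟩ = √(9216/175)·(-5/288) = -0.125988

-0.125988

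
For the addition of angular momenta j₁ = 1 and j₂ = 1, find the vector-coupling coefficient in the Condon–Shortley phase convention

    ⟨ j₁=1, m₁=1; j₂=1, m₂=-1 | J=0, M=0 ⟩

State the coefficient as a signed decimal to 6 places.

+√(1/3) ≈ +0.577350

j₁+j₂−J=2  J+j₁−j₂=0  J−j₁+j₂=0  j₁+j₂+J+1=3
(j₁±m₁, j₂±m₂, J±M) = (2,0,0,2,0,0)
P² = 4/3
sum k=0..0:
  [0] +1/2 = 1/2
S = 1/2
C² = P²·S² = 1/3 ; C = +0.577350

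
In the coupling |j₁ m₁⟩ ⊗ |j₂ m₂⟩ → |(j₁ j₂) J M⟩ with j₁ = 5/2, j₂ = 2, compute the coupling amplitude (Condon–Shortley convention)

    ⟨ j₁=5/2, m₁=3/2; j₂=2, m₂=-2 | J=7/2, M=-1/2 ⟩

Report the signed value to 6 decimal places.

+√(64/315) ≈ +0.450749

√[8·1!4!3!/9! · 4!1!0!4!3!4!] = √(9216/35)
  +(−1)^0/∏(0,1,1,0,3,3)! = 1/36  (running 1/36)
⟨..|..⟩ = √(9216/35)·(1/36) = +0.450749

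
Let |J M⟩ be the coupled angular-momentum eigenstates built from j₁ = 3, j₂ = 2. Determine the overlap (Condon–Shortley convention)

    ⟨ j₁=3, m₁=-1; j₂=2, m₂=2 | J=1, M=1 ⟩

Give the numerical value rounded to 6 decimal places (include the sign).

+√(1/35) ≈ +0.169031

√[3·4!2!0!/7! · 2!4!4!0!2!0!] = √(2304/35)
  +(−1)^4/∏(4,0,0,0,2,0)! = 1/48  (running 1/48)
⟨..|..⟩ = √(2304/35)·(1/48) = +0.169031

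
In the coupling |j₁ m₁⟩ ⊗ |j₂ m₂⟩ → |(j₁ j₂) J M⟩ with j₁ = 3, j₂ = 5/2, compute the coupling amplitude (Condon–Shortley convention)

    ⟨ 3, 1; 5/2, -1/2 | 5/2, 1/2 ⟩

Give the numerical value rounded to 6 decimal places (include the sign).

triangle: 3!×3!×2!/9! = 72/362880
(j±m)!: 4!×2!×2!×3!×3!×2! = 6912
prefactor² = (2J+1)×Δ×N² = 288/35
  k=0: +1/(0!×3!×2!×2!×1!×0!) = 1/24
  k=1: −1/(1!×2!×1!×1!×2!×1!) = -1/4
  k=2: +1/(2!×1!×0!×0!×3!×2!) = 1/24
Σ = -1/6  ⇒  CG² = 288/35×(-1/6)² = 8/35
CG = −√(8/35) = -0.478091

−√(8/35) = -0.478091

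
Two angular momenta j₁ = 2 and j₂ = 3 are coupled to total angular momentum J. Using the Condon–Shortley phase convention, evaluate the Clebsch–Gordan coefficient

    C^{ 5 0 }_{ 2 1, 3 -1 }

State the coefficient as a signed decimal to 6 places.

√[11·0!4!6!/11! · 3!1!2!4!5!5!] = √(138240/7)
  +(−1)^0/∏(0,0,1,2,3,4)! = 1/288  (running 1/288)
⟨..|..⟩ = √(138240/7)·(1/288) = +0.487950

+0.487950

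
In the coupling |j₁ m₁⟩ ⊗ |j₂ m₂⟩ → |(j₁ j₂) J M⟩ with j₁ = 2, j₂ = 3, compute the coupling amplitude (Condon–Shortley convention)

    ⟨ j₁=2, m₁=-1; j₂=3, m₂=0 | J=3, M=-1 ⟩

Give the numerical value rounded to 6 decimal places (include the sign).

-0.182574

√[7·2!2!4!/9! · 1!3!3!3!2!4!] = √(96/5)
  +(−1)^1/∏(1,1,2,2,0,2)! = -1/8  (running -1/8)
  +(−1)^2/∏(2,0,1,1,1,3)! = 1/12  (running -1/24)
⟨..|..⟩ = √(96/5)·(-1/24) = -0.182574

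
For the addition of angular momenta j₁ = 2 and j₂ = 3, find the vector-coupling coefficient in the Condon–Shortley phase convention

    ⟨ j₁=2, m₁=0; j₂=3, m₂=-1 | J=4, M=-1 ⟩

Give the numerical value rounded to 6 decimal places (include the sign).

+0.327327

j₁+j₂−J=1  J+j₁−j₂=3  J−j₁+j₂=5  j₁+j₂+J+1=10
(j₁±m₁, j₂±m₂, J±M) = (2,2,2,4,3,5)
P² = 1728/7
sum k=0..1:
  [0] +1/24 = 1/24
  [1] −1/48 = -1/48
S = 1/48
C² = P²·S² = 3/28 ; C = +0.327327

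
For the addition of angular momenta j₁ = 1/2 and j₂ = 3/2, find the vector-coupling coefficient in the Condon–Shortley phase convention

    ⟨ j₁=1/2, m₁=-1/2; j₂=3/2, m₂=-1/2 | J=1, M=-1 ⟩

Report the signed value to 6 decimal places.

√[3·1!0!2!/4! · 0!1!1!2!0!2!] = √(1)
  +(−1)^1/∏(1,0,0,0,0,2)! = -1/2  (running -1/2)
⟨..|..⟩ = √(1)·(-1/2) = -0.500000

-0.500000  (= −√(1/4))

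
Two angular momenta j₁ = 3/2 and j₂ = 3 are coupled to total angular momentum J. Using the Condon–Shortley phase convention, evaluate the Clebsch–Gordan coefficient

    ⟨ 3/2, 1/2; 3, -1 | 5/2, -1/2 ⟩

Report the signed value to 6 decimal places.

j₁+j₂−J=2  J+j₁−j₂=1  J−j₁+j₂=4  j₁+j₂+J+1=8
(j₁±m₁, j₂±m₂, J±M) = (2,1,2,4,2,3)
P² = 288/35
sum k=0..1:
  [0] +1/8 = 1/8
  [1] −1/6 = -1/6
S = -1/24
C² = P²·S² = 1/70 ; C = -0.119523

-0.119523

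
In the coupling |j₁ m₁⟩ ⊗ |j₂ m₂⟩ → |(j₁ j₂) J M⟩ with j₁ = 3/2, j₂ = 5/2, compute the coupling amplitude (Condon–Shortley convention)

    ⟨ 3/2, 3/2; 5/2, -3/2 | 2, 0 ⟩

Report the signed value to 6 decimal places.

+0.654654  (= +√(3/7))

triangle: 2!·1!·3!/7! = 12/5040
(j±m)!: 3!·0!·1!·4!·2!·2! = 576
prefactor² = (2J+1)·Δ·N² = 48/7
  k=0: +1/(0!·2!·0!·1!·1!·2!) = 1/4
Σ = 1/4  ⇒  CG² = 48/7·1/4² = 3/7
CG = +√(3/7) = +0.654654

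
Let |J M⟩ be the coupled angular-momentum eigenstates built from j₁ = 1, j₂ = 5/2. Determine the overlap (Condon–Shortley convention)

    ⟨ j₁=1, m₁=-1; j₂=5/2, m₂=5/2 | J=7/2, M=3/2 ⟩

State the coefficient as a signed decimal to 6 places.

j₁+j₂−J=0  J+j₁−j₂=2  J−j₁+j₂=5  j₁+j₂+J+1=8
(j₁±m₁, j₂±m₂, J±M) = (0,2,5,0,5,2)
P² = 19200/7
sum k=0..0:
  [0] +1/240 = 1/240
S = 1/240
C² = P²·S² = 1/21 ; C = +0.218218

+√(1/21) = +0.218218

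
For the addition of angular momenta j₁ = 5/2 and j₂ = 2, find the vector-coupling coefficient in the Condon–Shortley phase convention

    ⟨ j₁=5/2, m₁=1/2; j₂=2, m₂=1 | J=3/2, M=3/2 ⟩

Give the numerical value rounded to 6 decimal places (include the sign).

+0.507093

√[4·3!2!1!/7! · 3!2!3!1!3!0!] = √(144/35)
  +(−1)^2/∏(2,1,0,1,2,0)! = 1/4  (running 1/4)
⟨..|..⟩ = √(144/35)·(1/4) = +0.507093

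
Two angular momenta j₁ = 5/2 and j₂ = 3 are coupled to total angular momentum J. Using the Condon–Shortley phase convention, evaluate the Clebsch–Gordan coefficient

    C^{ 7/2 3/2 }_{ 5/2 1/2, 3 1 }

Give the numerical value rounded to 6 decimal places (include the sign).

-0.487950

j₁+j₂−J=2  J+j₁−j₂=3  J−j₁+j₂=4  j₁+j₂+J+1=10
(j₁±m₁, j₂±m₂, J±M) = (3,2,4,2,5,2)
P² = 3072/35
sum k=0..2:
  [0] +1/96 = 1/96
  [1] −1/12 = -1/12
  [2] +1/48 = 1/48
S = -5/96
C² = P²·S² = 5/21 ; C = -0.487950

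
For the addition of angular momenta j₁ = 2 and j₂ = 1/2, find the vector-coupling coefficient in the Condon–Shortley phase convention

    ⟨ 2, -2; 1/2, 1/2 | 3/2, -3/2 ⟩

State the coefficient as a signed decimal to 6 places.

−√(4/5) ≈ -0.894427

triangle: 1!*3!*0!/5! = 6/120
(j±m)!: 0!*4!*1!*0!*0!*3! = 144
prefactor² = (2J+1)*Δ*N² = 144/5
  k=1: −1/(1!*0!*3!*0!*0!*0!) = -1/6
Σ = -1/6  ⇒  CG² = 144/5*(-1/6)² = 4/5
CG = −√(4/5) = -0.894427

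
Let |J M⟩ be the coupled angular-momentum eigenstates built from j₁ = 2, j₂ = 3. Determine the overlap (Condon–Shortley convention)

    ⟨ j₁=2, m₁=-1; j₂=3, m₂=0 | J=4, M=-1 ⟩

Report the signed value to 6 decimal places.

-0.462910  (= −√(3/14))

triangle: 1!*3!*5!/10! = 720/3628800
(j±m)!: 1!*3!*3!*3!*3!*5! = 155520
prefactor² = (2J+1)*Δ*N² = 1944/7
  k=0: +1/(0!*1!*3!*3!*0!*2!) = 1/72
  k=1: −1/(1!*0!*2!*2!*1!*3!) = -1/24
Σ = -1/36  ⇒  CG² = 1944/7*(-1/36)² = 3/14
CG = −√(3/14) = -0.462910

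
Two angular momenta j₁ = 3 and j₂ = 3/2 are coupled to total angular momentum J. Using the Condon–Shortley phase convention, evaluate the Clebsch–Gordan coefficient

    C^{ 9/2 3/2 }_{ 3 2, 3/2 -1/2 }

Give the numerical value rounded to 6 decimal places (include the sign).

√[10·0!6!3!/10! · 5!1!1!2!6!3!] = √(86400/7)
  +(−1)^0/∏(0,0,1,1,5,2)! = 1/240  (running 1/240)
⟨..|..⟩ = √(86400/7)·(1/240) = +0.462910

+0.462910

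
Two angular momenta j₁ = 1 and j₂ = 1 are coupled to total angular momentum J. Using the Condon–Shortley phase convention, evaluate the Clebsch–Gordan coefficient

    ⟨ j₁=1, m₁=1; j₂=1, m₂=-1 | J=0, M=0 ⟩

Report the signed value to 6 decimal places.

j₁+j₂−J=2  J+j₁−j₂=0  J−j₁+j₂=0  j₁+j₂+J+1=3
(j₁±m₁, j₂±m₂, J±M) = (2,0,0,2,0,0)
P² = 4/3
sum k=0..0:
  [0] +1/2 = 1/2
S = 1/2
C² = P²·S² = 1/3 ; C = +0.577350

+√(1/3) = +0.577350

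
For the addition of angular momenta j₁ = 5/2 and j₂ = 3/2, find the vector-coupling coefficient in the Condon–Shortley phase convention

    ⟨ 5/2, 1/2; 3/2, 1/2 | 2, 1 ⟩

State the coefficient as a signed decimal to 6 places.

-0.545545  (= −√(25/84))

j₁+j₂−J=2  J+j₁−j₂=3  J−j₁+j₂=1  j₁+j₂+J+1=7
(j₁±m₁, j₂±m₂, J±M) = (3,2,2,1,3,1)
P² = 12/7
sum k=1..2:
  [1] −1/2 = -1/2
  [2] +1/12 = 1/12
S = -5/12
C² = P²·S² = 25/84 ; C = -0.545545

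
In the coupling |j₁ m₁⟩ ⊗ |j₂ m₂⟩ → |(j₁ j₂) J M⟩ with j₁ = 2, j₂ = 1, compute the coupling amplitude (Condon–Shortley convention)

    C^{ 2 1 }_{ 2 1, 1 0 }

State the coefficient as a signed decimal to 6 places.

j₁+j₂−J=1  J+j₁−j₂=3  J−j₁+j₂=1  j₁+j₂+J+1=6
(j₁±m₁, j₂±m₂, J±M) = (3,1,1,1,3,1)
P² = 3/2
sum k=0..1:
  [0] +1/2 = 1/2
  [1] −1/6 = -1/6
S = 1/3
C² = P²·S² = 1/6 ; C = +0.408248

+0.408248  (= +√(1/6))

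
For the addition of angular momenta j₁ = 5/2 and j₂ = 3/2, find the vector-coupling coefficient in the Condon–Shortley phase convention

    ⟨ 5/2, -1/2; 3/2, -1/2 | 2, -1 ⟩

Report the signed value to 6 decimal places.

√[5·2!3!1!/7! · 2!3!1!2!1!3!] = √(12/7)
  +(−1)^0/∏(0,2,3,1,0,0)! = 1/12  (running 1/12)
  +(−1)^1/∏(1,1,2,0,1,1)! = -1/2  (running -5/12)
⟨..|..⟩ = √(12/7)·(-5/12) = -0.545545

−√(25/84) = -0.545545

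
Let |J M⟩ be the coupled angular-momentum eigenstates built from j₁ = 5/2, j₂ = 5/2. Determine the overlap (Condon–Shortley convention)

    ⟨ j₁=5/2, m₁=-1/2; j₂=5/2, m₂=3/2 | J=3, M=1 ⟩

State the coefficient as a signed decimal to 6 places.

+√(1/30) ≈ +0.182574

j₁+j₂−J=2  J+j₁−j₂=3  J−j₁+j₂=3  j₁+j₂+J+1=9
(j₁±m₁, j₂±m₂, J±M) = (2,3,4,1,4,2)
P² = 96/5
sum k=1..2:
  [1] −1/12 = -1/12
  [2] +1/8 = 1/8
S = 1/24
C² = P²·S² = 1/30 ; C = +0.182574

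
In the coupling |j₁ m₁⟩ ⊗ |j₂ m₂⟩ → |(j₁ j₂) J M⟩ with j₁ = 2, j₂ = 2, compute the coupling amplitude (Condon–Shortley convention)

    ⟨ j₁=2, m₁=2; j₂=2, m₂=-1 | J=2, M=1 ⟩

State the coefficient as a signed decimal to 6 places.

triangle: 2!·2!·2!/7! = 8/5040
(j±m)!: 4!·0!·1!·3!·3!·1! = 864
prefactor² = (2J+1)·Δ·N² = 48/7
  k=0: +1/(0!·2!·0!·1!·2!·1!) = 1/4
Σ = 1/4  ⇒  CG² = 48/7·1/4² = 3/7
CG = +√(3/7) = +0.654654

+√(3/7) ≈ +0.654654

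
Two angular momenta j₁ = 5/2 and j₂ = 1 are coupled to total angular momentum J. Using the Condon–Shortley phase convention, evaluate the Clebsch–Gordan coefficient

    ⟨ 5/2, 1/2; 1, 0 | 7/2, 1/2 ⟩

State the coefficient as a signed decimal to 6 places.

+0.755929  (= +√(4/7))

triangle: 0!*5!*2!/8! = 240/40320
(j±m)!: 3!*2!*1!*1!*4!*3! = 1728
prefactor² = (2J+1)*Δ*N² = 576/7
  k=0: +1/(0!*0!*2!*1!*3!*1!) = 1/12
Σ = 1/12  ⇒  CG² = 576/7*1/12² = 4/7
CG = +√(4/7) = +0.755929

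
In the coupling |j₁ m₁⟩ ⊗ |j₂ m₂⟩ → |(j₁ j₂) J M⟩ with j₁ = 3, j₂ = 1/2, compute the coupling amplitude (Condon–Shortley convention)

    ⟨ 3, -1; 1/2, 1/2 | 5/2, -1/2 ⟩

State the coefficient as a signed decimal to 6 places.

j₁+j₂−J=1  J+j₁−j₂=5  J−j₁+j₂=0  j₁+j₂+J+1=7
(j₁±m₁, j₂±m₂, J±M) = (2,4,1,0,2,3)
P² = 576/7
sum k=1..1:
  [1] −1/12 = -1/12
S = -1/12
C² = P²·S² = 4/7 ; C = -0.755929

−√(4/7) = -0.755929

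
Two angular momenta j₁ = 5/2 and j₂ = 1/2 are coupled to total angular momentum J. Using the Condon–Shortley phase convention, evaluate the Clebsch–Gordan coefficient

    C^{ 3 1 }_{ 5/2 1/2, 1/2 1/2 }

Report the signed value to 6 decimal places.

j₁+j₂−J=0  J+j₁−j₂=5  J−j₁+j₂=1  j₁+j₂+J+1=7
(j₁±m₁, j₂±m₂, J±M) = (3,2,1,0,4,2)
P² = 96
sum k=0..0:
  [0] +1/12 = 1/12
S = 1/12
C² = P²·S² = 2/3 ; C = +0.816497

+√(2/3) ≈ +0.816497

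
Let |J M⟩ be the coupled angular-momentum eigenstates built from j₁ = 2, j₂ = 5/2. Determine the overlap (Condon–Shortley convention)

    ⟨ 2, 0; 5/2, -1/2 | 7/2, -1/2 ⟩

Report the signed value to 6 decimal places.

√[8·1!3!4!/9! · 2!2!2!3!3!4!] = √(768/35)
  +(−1)^0/∏(0,1,2,2,1,2)! = 1/8  (running 1/8)
  +(−1)^1/∏(1,0,1,1,2,3)! = -1/12  (running 1/24)
⟨..|..⟩ = √(768/35)·(1/24) = +0.195180

+0.195180  (= +√(4/105))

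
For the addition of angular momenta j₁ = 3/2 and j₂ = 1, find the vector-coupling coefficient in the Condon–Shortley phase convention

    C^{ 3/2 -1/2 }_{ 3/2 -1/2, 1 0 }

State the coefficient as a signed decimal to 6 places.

-0.258199  (= −√(1/15))

j₁+j₂−J=1  J+j₁−j₂=2  J−j₁+j₂=1  j₁+j₂+J+1=5
(j₁±m₁, j₂±m₂, J±M) = (1,2,1,1,1,2)
P² = 4/15
sum k=0..1:
  [0] +1/2 = 1/2
  [1] −1/1 = -1
S = -1/2
C² = P²·S² = 1/15 ; C = -0.258199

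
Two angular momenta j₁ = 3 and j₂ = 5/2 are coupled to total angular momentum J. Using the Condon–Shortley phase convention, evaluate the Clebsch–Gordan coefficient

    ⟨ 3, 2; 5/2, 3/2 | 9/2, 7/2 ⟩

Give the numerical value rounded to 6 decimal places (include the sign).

j₁+j₂−J=1  J+j₁−j₂=5  J−j₁+j₂=4  j₁+j₂+J+1=11
(j₁±m₁, j₂±m₂, J±M) = (5,1,4,1,8,1)
P² = 921600/11
sum k=0..1:
  [0] +1/576 = 1/576
  [1] −1/720 = -1/720
S = 1/2880
C² = P²·S² = 1/99 ; C = +0.100504

+0.100504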